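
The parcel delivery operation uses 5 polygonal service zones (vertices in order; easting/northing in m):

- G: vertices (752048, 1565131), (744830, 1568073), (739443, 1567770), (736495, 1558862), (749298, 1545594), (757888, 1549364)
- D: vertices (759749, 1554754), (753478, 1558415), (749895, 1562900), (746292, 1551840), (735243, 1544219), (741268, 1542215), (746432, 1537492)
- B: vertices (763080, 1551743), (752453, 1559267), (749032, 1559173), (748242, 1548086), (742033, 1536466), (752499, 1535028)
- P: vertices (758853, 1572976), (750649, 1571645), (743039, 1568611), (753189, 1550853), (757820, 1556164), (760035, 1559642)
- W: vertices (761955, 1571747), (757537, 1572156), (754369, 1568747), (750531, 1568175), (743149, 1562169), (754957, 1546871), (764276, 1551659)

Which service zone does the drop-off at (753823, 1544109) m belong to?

B

Cast a ray rightward from (753823, 1544109). For each polygon, the edges (by vertex number in listed order) whose endpoints lie on opposite sides of northing = 1544109, where each meets that height, and whether that is right or left of the point:
G: no edge straddles that height → 0 crossings.
D: 5–6 at easting≈735573.7 (left), 7–1 at easting≈751536.8 (left) → 0 crossings.
B: 4–5 at easting≈746116.9 (left), 6–1 at easting≈758247.5 (right) → 1 crossing.
P: no edge straddles that height → 0 crossings.
W: no edge straddles that height → 0 crossings.
Only B has an odd count, so the point is inside B.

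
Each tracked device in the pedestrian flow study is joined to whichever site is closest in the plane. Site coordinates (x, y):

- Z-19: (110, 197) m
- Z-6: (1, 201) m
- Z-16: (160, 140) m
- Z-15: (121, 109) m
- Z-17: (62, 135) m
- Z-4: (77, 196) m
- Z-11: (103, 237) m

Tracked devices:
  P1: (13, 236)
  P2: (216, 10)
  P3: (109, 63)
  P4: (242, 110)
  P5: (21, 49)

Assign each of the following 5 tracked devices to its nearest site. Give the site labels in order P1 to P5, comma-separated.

P1 → Z-6 (d²=1369.00)
P2 → Z-15 (d²=18826.00)
P3 → Z-15 (d²=2260.00)
P4 → Z-16 (d²=7624.00)
P5 → Z-17 (d²=9077.00)

Z-6, Z-15, Z-15, Z-16, Z-17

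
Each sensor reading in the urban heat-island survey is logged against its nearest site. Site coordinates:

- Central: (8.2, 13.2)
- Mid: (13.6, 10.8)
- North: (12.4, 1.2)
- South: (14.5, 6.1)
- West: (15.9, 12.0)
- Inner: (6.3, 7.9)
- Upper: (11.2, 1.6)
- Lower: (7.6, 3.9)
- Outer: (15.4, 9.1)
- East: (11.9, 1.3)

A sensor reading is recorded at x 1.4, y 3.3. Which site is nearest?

Squared distances to each site:
Central: 144.250; Mid: 205.090; North: 125.410; South: 179.450; West: 285.940; Inner: 45.170; Upper: 98.930; Lower: 38.800; Outer: 229.640; East: 114.250.
Minimum at Lower.

Lower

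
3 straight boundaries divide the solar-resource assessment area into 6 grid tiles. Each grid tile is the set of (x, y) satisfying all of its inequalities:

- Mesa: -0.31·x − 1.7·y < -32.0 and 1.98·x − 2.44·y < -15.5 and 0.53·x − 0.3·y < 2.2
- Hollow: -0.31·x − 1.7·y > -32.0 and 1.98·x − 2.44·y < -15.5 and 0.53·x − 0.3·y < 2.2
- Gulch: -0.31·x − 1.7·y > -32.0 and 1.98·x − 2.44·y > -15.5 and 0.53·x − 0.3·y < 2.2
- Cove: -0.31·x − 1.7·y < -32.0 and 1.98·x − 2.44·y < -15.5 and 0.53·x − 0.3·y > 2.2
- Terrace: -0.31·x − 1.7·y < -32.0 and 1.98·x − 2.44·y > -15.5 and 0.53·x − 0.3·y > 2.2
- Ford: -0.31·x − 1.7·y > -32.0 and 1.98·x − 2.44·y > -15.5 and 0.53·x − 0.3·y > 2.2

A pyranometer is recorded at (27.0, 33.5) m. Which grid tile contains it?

-0.31·27.0 − 1.7·33.5 = -65.320, which is < -32.0
1.98·27.0 − 2.44·33.5 = -28.280, which is < -15.5
0.53·27.0 − 0.3·33.5 = 4.260, which is > 2.2
This sign pattern matches Cove.

Cove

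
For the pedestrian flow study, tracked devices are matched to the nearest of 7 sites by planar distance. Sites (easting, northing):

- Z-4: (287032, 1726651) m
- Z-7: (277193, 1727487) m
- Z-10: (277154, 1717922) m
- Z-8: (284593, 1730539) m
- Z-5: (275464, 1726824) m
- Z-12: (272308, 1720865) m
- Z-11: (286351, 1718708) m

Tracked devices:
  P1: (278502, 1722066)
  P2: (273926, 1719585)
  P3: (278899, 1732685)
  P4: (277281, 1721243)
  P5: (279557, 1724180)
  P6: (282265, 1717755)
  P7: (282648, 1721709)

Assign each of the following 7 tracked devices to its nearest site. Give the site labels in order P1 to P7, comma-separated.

P1 → Z-10 (d²=18989840.00)
P2 → Z-12 (d²=4256324.00)
P3 → Z-7 (d²=29929640.00)
P4 → Z-10 (d²=11045170.00)
P5 → Z-7 (d²=16524745.00)
P6 → Z-11 (d²=17603605.00)
P7 → Z-11 (d²=22718210.00)

Z-10, Z-12, Z-7, Z-10, Z-7, Z-11, Z-11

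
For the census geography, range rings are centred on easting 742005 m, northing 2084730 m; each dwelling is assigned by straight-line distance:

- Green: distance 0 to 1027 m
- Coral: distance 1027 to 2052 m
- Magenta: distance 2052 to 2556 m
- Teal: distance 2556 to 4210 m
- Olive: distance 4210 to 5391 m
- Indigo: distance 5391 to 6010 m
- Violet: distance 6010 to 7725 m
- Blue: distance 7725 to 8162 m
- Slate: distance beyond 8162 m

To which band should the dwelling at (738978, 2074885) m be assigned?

Distance = √((738978−742005)² + (2074885−2084730)²) = √(9162729.000 + 96924025.000) = 10299.842 m.
8162 ≤ 10299.842 < ∞ → Slate.

Slate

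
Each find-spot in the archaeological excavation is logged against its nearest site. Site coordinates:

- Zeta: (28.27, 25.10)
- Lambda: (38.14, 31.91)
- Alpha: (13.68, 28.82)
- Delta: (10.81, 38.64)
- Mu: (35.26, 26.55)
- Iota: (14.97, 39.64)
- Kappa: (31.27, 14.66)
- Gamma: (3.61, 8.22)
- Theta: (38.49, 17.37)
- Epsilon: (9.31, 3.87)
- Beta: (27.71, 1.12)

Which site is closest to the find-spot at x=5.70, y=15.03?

Gamma

Squared distances to each site:
Zeta: 610.810; Lambda: 1337.288; Alpha: 253.845; Delta: 583.544; Mu: 1006.504; Iota: 691.585; Kappa: 653.962; Gamma: 50.744; Theta: 1080.660; Epsilon: 137.578; Beta: 677.928.
Minimum at Gamma.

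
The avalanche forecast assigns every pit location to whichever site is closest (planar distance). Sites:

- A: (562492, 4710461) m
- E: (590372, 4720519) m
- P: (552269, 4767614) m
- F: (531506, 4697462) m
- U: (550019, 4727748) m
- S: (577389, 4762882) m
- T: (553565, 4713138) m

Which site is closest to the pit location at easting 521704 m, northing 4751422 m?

P

Squared distances to each site:
A: 3341464465.000; E: 5670289633.000; P: 1196400089.000; F: 3007760804.000; U: 1362197501.000; S: 3232150825.000; T: 2480787977.000.
Minimum at P.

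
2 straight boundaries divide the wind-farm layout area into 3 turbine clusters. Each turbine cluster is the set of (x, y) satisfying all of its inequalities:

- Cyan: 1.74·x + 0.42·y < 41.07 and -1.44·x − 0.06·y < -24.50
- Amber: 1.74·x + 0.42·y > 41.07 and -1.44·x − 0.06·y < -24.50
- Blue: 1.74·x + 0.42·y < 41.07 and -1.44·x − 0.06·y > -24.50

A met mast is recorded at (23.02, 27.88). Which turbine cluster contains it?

Amber

1.74·23.02 + 0.42·27.88 = 51.764, which is > 41.07
-1.44·23.02 − 0.06·27.88 = -34.822, which is < -24.50
This sign pattern matches Amber.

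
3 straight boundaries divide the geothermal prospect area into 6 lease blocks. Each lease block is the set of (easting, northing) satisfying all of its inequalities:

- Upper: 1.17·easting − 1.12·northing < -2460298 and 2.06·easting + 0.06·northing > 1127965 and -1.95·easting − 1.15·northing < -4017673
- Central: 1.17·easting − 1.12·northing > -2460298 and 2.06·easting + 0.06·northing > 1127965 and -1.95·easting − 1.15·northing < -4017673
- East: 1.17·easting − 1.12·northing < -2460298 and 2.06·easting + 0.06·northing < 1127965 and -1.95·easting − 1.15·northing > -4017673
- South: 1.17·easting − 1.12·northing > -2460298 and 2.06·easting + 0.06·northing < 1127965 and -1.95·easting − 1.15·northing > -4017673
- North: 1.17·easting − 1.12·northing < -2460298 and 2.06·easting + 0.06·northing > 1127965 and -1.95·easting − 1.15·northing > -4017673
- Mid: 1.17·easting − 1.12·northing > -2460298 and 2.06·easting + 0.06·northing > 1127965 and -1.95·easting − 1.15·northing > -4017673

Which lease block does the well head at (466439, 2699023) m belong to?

East

1.17·466439 − 1.12·2699023 = -2477172.130, which is < -2460298
2.06·466439 + 0.06·2699023 = 1122805.720, which is < 1127965
-1.95·466439 − 1.15·2699023 = -4013432.500, which is > -4017673
This sign pattern matches East.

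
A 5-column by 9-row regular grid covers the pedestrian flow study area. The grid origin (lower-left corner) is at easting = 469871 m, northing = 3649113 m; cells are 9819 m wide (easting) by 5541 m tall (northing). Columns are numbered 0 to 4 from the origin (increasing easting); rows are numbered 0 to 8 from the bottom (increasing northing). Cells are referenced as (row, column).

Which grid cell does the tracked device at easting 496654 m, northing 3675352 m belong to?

Column index: ⌊(496654 − 469871) / 9819⌋ = ⌊2.728⌋ = 2
Row offset from origin: ⌊(3675352 − 3649113) / 5541⌋ = ⌊4.735⌋ = 4 → row 4

(4, 2)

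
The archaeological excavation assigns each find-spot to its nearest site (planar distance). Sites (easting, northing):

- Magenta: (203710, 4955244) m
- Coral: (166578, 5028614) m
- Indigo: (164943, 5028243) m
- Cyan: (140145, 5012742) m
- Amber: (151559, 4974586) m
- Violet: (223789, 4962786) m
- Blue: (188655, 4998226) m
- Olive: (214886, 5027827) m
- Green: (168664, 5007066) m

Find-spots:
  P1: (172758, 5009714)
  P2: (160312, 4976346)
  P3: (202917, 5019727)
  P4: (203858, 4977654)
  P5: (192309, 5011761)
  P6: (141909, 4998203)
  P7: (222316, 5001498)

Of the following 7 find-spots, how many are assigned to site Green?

1

P1 → Green
P2 → Amber
P3 → Olive
P4 → Magenta
P5 → Blue
P6 → Cyan
P7 → Olive
1 of the 7 goes to Green.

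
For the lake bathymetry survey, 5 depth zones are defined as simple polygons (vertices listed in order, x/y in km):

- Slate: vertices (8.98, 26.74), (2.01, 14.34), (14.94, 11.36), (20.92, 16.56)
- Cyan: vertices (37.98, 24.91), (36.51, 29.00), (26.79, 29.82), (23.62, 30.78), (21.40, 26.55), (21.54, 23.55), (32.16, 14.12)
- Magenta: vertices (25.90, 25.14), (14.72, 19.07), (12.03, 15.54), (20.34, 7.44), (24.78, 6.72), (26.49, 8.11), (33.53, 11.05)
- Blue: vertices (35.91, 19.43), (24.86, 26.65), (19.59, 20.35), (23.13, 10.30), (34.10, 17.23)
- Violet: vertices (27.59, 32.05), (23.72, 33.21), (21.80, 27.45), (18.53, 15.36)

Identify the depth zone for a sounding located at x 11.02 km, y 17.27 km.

Cast a ray rightward from (11.02, 17.27). For each polygon, the edges (by vertex number in listed order) whose endpoints lie on opposite sides of y = 17.27, where each meets that height, and whether that is right or left of the point:
Slate: 1–2 at x≈3.657 (left), 4–1 at x≈20.087 (right) → 1 crossing.
Cyan: 6–7 at x≈28.612 (right), 7–1 at x≈33.859 (right) → 2 crossings.
Magenta: 2–3 at x≈13.348 (right), 7–1 at x≈30.162 (right) → 2 crossings.
Blue: 3–4 at x≈20.675 (right), 5–1 at x≈34.133 (right) → 2 crossings.
Violet: 3–4 at x≈19.047 (right), 4–1 at x≈19.567 (right) → 2 crossings.
Only Slate has an odd count, so the point is inside Slate.

Slate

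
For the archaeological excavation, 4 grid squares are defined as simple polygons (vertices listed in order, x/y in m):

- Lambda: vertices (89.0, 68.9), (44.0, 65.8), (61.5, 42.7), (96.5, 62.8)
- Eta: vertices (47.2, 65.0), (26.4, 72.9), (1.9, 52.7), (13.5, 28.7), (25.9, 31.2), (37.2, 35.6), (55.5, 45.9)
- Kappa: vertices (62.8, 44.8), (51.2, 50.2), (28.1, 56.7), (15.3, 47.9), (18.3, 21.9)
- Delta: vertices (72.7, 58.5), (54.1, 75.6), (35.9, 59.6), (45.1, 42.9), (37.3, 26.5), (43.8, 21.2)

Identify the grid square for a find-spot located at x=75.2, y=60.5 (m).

Cast a ray rightward from (75.2, 60.5). For each polygon, the edges (by vertex number in listed order) whose endpoints lie on opposite sides of y = 60.5, where each meets that height, and whether that is right or left of the point:
Lambda: 2–3 at x≈48.02 (left), 3–4 at x≈92.50 (right) → 1 crossing.
Eta: 2–3 at x≈11.36 (left), 7–1 at x≈49.16 (left) → 0 crossings.
Kappa: no edge straddles that height → 0 crossings.
Delta: 1–2 at x≈70.52 (left), 2–3 at x≈36.92 (left) → 0 crossings.
Only Lambda has an odd count, so the point is inside Lambda.

Lambda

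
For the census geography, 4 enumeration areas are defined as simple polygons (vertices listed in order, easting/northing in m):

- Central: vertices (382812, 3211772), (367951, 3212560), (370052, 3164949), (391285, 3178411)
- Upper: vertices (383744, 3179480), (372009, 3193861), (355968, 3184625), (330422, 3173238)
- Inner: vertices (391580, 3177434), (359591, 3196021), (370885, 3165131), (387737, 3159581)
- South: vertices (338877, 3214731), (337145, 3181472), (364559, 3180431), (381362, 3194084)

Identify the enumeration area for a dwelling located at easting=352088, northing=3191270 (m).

South

Cast a ray rightward from (352088, 3191270). For each polygon, the edges (by vertex number in listed order) whose endpoints lie on opposite sides of northing = 3191270, where each meets that height, and whether that is right or left of the point:
Central: 2–3 at easting≈368890.5 (right), 4–1 at easting≈388019.1 (right) → 2 crossings.
Upper: 1–2 at easting≈374123.3 (right), 2–3 at easting≈367509.0 (right) → 2 crossings.
Inner: 1–2 at easting≈367767.7 (right), 2–3 at easting≈361328.1 (right) → 2 crossings.
South: 1–2 at easting≈337655.2 (left), 3–4 at easting≈377898.8 (right) → 1 crossing.
Only South has an odd count, so the point is inside South.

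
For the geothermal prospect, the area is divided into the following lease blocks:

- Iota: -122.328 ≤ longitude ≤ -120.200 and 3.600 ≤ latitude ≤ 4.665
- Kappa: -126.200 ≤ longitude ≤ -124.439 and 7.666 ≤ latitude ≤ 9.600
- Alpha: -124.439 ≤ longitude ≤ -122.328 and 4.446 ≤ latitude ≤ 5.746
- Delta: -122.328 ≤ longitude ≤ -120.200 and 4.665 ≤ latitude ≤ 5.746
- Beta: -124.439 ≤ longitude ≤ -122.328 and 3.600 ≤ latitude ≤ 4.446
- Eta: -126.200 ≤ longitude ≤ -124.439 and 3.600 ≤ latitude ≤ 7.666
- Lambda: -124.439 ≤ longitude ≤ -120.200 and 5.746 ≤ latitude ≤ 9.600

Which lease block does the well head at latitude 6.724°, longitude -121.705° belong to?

Lambda

The point has longitude = -121.705 and latitude = 6.724.
Only Lambda satisfies -124.439 ≤ longitude ≤ -120.200 and 5.746 ≤ latitude ≤ 9.600.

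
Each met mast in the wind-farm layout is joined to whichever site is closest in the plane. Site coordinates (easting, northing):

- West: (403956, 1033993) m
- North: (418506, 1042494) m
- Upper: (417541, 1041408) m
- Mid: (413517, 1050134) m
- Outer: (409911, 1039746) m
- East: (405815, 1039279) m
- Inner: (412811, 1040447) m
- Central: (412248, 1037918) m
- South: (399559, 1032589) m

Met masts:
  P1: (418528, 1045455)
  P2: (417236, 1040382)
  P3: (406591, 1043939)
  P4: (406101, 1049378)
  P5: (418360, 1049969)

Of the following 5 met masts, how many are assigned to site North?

P1 → North
P2 → Upper
P3 → East
P4 → Mid
P5 → Mid
1 of the 5 goes to North.

1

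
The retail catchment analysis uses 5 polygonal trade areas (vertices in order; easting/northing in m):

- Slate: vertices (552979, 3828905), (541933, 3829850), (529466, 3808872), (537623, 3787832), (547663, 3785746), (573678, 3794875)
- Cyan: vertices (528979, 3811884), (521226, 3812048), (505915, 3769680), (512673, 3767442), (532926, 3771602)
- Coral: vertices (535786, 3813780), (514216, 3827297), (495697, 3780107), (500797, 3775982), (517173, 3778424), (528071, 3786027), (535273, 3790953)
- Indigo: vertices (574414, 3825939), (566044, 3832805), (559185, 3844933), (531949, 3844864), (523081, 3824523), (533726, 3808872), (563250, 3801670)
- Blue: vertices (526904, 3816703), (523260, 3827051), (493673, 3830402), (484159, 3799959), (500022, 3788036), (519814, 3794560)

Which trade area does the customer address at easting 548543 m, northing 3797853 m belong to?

Cast a ray rightward from (548543, 3797853). For each polygon, the edges (by vertex number in listed order) whose endpoints lie on opposite sides of northing = 3797853, where each meets that height, and whether that is right or left of the point:
Slate: 3–4 at easting≈533738.0 (left), 6–1 at easting≈571866.6 (right) → 1 crossing.
Cyan: 2–3 at easting≈516096.2 (left), 5–1 at easting≈530353.8 (left) → 0 crossings.
Coral: 2–3 at easting≈502661.1 (left), 7–1 at easting≈535428.1 (left) → 0 crossings.
Indigo: no edge straddles that height → 0 crossings.
Blue: 4–5 at easting≈486960.9 (left), 6–1 at easting≈520868.4 (left) → 0 crossings.
Only Slate has an odd count, so the point is inside Slate.

Slate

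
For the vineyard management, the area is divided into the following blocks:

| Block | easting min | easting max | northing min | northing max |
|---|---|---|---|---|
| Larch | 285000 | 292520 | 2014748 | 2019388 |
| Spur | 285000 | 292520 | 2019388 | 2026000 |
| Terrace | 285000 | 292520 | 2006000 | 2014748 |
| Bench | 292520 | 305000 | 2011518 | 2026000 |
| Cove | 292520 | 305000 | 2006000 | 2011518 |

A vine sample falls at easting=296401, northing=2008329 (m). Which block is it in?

The point has easting = 296401 and northing = 2008329.
Only Cove satisfies 292520 ≤ easting ≤ 305000 and 2006000 ≤ northing ≤ 2011518.

Cove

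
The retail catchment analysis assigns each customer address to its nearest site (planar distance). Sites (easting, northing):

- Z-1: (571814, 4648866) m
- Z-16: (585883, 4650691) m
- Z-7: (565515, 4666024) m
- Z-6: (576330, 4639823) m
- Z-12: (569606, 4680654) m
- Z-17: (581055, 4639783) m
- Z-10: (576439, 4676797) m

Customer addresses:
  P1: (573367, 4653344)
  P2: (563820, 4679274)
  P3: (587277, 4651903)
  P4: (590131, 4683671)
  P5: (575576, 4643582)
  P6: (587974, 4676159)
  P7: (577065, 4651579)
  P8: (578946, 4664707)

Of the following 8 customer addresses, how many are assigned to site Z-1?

2

P1 → Z-1
P2 → Z-12
P3 → Z-16
P4 → Z-10
P5 → Z-6
P6 → Z-10
P7 → Z-1
P8 → Z-10
2 of the 8 go to Z-1.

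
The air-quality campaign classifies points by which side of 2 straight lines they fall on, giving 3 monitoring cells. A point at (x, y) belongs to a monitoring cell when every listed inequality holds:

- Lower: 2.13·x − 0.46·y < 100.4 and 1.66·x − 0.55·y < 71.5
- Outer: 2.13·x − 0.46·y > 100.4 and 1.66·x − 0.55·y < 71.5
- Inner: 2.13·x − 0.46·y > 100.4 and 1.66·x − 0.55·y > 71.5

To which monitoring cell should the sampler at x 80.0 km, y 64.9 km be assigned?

2.13·80.0 − 0.46·64.9 = 140.546, which is > 100.4
1.66·80.0 − 0.55·64.9 = 97.105, which is > 71.5
This sign pattern matches Inner.

Inner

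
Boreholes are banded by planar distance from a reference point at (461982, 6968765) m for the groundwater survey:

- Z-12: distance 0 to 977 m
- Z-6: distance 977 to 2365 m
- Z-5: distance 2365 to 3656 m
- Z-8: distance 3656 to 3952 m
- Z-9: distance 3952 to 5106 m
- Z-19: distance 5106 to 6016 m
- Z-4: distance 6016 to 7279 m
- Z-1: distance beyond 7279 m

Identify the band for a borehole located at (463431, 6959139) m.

Distance = √((463431−461982)² + (6959139−6968765)²) = √(2099601.000 + 92659876.000) = 9734.448 m.
7279 ≤ 9734.448 < ∞ → Z-1.

Z-1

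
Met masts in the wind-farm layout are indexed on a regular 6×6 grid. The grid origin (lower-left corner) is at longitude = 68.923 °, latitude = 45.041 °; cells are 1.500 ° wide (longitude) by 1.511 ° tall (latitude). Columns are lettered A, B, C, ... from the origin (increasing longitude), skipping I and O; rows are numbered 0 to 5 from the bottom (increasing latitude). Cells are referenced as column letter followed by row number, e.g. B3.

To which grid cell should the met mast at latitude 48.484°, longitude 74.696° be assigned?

D2

Column index: ⌊(74.696 − 68.923) / 1.500⌋ = ⌊3.849⌋ = 3 → column D
Row offset from origin: ⌊(48.484 − 45.041) / 1.511⌋ = ⌊2.279⌋ = 2 → row 2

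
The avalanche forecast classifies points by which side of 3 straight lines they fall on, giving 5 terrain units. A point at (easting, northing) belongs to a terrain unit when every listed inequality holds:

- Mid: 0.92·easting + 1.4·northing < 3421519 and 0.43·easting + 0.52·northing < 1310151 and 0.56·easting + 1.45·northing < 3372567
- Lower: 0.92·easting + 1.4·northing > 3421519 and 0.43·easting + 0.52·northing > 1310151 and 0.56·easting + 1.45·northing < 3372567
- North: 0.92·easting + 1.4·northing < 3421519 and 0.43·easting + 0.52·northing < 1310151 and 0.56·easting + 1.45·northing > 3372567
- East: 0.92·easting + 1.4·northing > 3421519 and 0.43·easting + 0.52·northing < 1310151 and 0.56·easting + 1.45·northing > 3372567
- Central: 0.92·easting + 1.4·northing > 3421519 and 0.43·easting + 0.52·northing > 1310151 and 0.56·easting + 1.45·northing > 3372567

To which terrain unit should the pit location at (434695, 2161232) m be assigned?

0.92·434695 + 1.4·2161232 = 3425644.200, which is > 3421519
0.43·434695 + 0.52·2161232 = 1310759.490, which is > 1310151
0.56·434695 + 1.45·2161232 = 3377215.600, which is > 3372567
This sign pattern matches Central.

Central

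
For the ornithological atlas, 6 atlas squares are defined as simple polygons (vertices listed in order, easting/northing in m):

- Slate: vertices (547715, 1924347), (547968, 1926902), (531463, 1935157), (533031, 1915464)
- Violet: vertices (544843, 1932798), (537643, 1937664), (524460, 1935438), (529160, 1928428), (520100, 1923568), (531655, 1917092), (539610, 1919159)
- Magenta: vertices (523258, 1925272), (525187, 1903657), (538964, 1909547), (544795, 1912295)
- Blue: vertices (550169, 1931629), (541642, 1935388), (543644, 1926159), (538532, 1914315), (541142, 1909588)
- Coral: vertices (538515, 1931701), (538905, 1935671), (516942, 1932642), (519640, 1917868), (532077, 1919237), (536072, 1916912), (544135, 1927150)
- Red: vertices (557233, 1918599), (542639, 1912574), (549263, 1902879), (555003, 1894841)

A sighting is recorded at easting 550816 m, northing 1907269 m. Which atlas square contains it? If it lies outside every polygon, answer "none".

Cast a ray rightward from (550816, 1907269). For each polygon, the edges (by vertex number in listed order) whose endpoints lie on opposite sides of northing = 1907269, where each meets that height, and whether that is right or left of the point:
Slate: no edge straddles that height → 0 crossings.
Violet: no edge straddles that height → 0 crossings.
Magenta: 1–2 at easting≈524864.7 (left), 2–3 at easting≈533635.6 (left) → 0 crossings.
Blue: no edge straddles that height → 0 crossings.
Coral: no edge straddles that height → 0 crossings.
Red: 2–3 at easting≈546263.6 (left), 4–1 at easting≈556169.5 (right) → 1 crossing.
Only Red has an odd count, so the point is inside Red.

Red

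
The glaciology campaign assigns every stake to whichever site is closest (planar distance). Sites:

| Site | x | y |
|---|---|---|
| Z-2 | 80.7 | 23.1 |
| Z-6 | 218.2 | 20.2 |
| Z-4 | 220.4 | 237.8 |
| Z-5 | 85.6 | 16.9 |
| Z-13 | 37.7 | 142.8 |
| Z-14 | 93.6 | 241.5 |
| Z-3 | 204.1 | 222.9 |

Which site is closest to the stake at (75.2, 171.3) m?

Z-13

Squared distances to each site:
Z-2: 21993.490; Z-6: 43280.210; Z-4: 25505.290; Z-5: 23947.520; Z-13: 2218.500; Z-14: 5266.600; Z-3: 19277.770.
Minimum at Z-13.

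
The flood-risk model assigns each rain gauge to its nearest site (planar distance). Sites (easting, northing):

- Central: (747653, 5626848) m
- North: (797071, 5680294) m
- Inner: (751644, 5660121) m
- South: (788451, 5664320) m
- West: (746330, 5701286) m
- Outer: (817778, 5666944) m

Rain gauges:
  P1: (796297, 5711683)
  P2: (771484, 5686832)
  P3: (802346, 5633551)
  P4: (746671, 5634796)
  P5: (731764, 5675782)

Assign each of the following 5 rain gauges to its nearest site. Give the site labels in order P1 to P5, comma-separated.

P1 → North (d²=985868397.00)
P2 → North (d²=697440013.00)
P3 → South (d²=1139802386.00)
P4 → Central (d²=64135028.00)
P5 → Inner (d²=640481321.00)

North, North, South, Central, Inner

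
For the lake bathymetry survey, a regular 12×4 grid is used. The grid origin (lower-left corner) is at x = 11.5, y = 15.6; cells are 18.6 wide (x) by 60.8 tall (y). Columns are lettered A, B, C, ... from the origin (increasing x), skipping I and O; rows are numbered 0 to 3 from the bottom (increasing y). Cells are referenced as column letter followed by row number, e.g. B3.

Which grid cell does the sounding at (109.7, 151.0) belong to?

Column index: ⌊(109.7 − 11.5) / 18.6⌋ = ⌊5.280⌋ = 5 → column F
Row offset from origin: ⌊(151.0 − 15.6) / 60.8⌋ = ⌊2.227⌋ = 2 → row 2

F2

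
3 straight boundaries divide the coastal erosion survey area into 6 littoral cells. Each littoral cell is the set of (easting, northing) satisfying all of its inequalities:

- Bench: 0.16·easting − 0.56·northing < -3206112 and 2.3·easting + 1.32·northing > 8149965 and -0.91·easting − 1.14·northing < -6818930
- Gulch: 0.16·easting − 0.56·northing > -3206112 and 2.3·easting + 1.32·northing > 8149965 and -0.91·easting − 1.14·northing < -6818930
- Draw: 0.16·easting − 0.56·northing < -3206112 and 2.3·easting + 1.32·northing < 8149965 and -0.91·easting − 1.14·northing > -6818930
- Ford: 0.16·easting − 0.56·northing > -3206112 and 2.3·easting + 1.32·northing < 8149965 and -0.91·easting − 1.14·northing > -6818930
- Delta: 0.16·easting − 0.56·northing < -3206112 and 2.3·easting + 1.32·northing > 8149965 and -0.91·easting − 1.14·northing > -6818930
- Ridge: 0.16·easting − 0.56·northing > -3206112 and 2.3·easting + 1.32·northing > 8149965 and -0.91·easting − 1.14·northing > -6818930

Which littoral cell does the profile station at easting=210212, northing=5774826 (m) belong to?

0.16·210212 − 0.56·5774826 = -3200268.640, which is > -3206112
2.3·210212 + 1.32·5774826 = 8106257.920, which is < 8149965
-0.91·210212 − 1.14·5774826 = -6774594.560, which is > -6818930
This sign pattern matches Ford.

Ford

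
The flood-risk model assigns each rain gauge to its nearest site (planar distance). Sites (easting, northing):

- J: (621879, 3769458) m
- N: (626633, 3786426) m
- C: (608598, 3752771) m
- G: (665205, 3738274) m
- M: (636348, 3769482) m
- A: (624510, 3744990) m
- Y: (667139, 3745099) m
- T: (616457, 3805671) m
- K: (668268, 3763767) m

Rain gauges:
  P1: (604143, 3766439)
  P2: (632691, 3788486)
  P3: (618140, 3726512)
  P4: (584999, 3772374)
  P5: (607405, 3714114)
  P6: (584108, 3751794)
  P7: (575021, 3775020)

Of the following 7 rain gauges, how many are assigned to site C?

P1 → C
P2 → N
P3 → A
P4 → C
P5 → A
P6 → C
P7 → C
4 of the 7 go to C.

4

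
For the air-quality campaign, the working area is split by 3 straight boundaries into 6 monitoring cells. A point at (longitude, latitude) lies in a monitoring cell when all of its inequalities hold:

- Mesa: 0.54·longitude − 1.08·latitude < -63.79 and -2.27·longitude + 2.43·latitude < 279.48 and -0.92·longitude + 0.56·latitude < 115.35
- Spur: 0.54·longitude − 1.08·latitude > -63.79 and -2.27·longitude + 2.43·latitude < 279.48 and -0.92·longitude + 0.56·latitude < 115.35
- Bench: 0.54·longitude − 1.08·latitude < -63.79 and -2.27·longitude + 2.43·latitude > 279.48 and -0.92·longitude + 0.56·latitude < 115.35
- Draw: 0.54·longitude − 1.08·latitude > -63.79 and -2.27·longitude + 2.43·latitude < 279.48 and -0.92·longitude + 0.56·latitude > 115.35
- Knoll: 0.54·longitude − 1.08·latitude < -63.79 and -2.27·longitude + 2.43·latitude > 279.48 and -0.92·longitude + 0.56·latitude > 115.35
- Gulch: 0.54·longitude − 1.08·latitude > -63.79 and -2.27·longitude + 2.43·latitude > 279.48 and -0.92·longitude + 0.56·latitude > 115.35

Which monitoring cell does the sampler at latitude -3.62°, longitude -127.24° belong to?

0.54·-127.24 − 1.08·-3.62 = -64.800, which is < -63.79
-2.27·-127.24 + 2.43·-3.62 = 280.038, which is > 279.48
-0.92·-127.24 + 0.56·-3.62 = 115.034, which is < 115.35
This sign pattern matches Bench.

Bench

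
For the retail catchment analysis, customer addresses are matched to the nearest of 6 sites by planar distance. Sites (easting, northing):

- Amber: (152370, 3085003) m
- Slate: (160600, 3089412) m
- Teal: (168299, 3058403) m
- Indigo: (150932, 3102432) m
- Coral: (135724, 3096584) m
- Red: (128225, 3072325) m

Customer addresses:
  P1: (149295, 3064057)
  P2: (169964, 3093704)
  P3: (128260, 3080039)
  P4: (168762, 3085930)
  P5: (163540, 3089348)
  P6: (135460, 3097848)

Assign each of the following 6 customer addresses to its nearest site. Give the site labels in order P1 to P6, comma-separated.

Teal, Slate, Red, Slate, Slate, Coral

P1 → Teal (d²=393119732.00)
P2 → Slate (d²=106105760.00)
P3 → Red (d²=59507021.00)
P4 → Slate (d²=78742568.00)
P5 → Slate (d²=8647696.00)
P6 → Coral (d²=1667392.00)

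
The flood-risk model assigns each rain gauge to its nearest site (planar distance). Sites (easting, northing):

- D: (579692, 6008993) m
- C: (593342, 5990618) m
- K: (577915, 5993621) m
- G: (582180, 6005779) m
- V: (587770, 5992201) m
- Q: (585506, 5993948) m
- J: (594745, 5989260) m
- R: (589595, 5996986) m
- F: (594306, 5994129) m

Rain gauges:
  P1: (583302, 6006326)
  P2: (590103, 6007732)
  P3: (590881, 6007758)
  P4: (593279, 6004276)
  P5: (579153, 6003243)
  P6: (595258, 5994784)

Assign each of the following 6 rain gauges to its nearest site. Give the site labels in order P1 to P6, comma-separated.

P1 → G (d²=1558093.00)
P2 → G (d²=66588138.00)
P3 → G (d²=79623842.00)
P4 → R (d²=66715956.00)
P5 → G (d²=15594025.00)
P6 → F (d²=1335329.00)

G, G, G, R, G, F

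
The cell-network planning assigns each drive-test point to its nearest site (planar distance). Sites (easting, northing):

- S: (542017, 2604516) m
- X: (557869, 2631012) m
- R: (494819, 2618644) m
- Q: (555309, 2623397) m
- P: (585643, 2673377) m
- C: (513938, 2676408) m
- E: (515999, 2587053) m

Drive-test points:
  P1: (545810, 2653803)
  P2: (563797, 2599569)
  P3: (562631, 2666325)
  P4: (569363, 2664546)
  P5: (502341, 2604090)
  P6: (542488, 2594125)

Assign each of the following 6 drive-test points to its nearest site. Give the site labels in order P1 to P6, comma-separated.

P1 → X (d²=664849162.00)
P2 → S (d²=498841209.00)
P3 → P (d²=579282848.00)
P4 → P (d²=343024961.00)
P5 → R (d²=268399400.00)
P6 → S (d²=108194722.00)

X, S, P, P, R, S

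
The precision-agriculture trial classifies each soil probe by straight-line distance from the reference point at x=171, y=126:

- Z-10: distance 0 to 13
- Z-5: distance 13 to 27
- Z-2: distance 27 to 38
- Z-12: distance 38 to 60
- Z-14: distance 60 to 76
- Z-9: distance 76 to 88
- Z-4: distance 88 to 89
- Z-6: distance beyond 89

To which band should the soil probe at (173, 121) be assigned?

Distance = √((173−171)² + (121−126)²) = √(4.000 + 25.000) = 5.385.
0 ≤ 5.385 < 13 → Z-10.

Z-10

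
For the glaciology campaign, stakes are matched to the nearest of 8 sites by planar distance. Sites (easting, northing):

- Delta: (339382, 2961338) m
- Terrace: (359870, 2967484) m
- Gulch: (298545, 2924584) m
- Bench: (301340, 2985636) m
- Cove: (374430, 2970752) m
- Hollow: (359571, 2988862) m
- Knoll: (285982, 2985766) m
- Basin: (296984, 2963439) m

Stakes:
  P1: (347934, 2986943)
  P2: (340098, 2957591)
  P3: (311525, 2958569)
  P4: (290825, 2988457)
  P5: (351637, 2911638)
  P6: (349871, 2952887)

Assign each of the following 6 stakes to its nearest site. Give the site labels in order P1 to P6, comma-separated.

P1 → Hollow (d²=139102330.00)
P2 → Delta (d²=14552665.00)
P3 → Basin (d²=235157581.00)
P4 → Knoll (d²=30696130.00)
P5 → Delta (d²=2620275025.00)
P6 → Delta (d²=181438522.00)

Hollow, Delta, Basin, Knoll, Delta, Delta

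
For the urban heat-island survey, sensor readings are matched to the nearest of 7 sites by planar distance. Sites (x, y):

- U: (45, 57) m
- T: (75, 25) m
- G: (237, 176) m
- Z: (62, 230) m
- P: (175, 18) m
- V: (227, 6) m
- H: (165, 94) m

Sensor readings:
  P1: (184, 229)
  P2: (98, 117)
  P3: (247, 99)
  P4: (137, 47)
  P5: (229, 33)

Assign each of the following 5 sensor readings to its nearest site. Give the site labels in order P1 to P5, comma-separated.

P1 → G (d²=5618.00)
P2 → H (d²=5018.00)
P3 → G (d²=6029.00)
P4 → P (d²=2285.00)
P5 → V (d²=733.00)

G, H, G, P, V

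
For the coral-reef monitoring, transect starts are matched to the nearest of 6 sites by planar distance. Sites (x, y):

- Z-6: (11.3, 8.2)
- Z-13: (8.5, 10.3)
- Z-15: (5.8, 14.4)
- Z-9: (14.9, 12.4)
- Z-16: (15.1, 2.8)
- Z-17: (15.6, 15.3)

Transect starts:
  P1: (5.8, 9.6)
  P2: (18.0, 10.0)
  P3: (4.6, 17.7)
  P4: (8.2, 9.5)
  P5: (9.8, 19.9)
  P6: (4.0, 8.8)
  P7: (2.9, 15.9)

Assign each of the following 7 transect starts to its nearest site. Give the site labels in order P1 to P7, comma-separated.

P1 → Z-13 (d²=7.78)
P2 → Z-9 (d²=15.37)
P3 → Z-15 (d²=12.33)
P4 → Z-13 (d²=0.73)
P5 → Z-15 (d²=46.25)
P6 → Z-13 (d²=22.50)
P7 → Z-15 (d²=10.66)

Z-13, Z-9, Z-15, Z-13, Z-15, Z-13, Z-15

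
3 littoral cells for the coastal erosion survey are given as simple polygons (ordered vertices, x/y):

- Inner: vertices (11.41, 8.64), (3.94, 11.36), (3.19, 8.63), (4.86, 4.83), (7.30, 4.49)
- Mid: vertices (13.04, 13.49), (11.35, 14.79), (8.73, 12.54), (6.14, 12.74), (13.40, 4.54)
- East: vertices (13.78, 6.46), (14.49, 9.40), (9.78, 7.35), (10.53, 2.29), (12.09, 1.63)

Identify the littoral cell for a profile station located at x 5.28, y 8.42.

Inner

Cast a ray rightward from (5.28, 8.42). For each polygon, the edges (by vertex number in listed order) whose endpoints lie on opposite sides of y = 8.42, where each meets that height, and whether that is right or left of the point:
Inner: 3–4 at x≈3.282 (left), 5–1 at x≈11.192 (right) → 1 crossing.
Mid: 4–5 at x≈9.965 (right), 5–1 at x≈13.244 (right) → 2 crossings.
East: 1–2 at x≈14.253 (right), 2–3 at x≈12.238 (right) → 2 crossings.
Only Inner has an odd count, so the point is inside Inner.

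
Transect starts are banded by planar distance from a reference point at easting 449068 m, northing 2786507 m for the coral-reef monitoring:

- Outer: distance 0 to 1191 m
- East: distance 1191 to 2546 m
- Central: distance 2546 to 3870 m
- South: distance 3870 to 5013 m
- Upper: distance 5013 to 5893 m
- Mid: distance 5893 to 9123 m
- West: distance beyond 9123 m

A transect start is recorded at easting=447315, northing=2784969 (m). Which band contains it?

East

Distance = √((447315−449068)² + (2784969−2786507)²) = √(3073009.000 + 2365444.000) = 2332.049 m.
1191 ≤ 2332.049 < 2546 → East.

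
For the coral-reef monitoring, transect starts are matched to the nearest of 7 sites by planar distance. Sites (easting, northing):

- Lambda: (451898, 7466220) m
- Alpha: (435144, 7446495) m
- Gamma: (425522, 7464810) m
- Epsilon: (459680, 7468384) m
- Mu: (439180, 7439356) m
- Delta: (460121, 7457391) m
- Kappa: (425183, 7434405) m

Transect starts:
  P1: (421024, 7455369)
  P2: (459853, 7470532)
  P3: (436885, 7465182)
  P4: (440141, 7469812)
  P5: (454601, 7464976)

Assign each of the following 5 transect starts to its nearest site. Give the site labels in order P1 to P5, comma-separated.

Gamma, Epsilon, Gamma, Lambda, Lambda

P1 → Gamma (d²=109364485.00)
P2 → Epsilon (d²=4643833.00)
P3 → Gamma (d²=129256153.00)
P4 → Lambda (d²=151129513.00)
P5 → Lambda (d²=8853745.00)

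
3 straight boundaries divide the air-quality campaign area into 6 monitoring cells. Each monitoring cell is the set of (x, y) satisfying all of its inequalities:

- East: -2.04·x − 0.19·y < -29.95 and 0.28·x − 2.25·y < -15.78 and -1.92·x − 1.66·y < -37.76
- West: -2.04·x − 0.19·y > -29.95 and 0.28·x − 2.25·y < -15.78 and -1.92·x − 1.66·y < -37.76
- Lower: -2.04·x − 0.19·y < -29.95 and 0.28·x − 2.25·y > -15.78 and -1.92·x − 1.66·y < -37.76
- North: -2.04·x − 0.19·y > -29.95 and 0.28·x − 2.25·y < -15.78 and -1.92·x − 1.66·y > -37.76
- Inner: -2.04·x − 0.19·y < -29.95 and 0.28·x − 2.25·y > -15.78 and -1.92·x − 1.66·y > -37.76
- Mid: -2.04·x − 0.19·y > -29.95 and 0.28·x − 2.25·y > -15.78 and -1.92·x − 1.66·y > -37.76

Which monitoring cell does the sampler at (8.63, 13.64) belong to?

-2.04·8.63 − 0.19·13.64 = -20.197, which is > -29.95
0.28·8.63 − 2.25·13.64 = -28.274, which is < -15.78
-1.92·8.63 − 1.66·13.64 = -39.212, which is < -37.76
This sign pattern matches West.

West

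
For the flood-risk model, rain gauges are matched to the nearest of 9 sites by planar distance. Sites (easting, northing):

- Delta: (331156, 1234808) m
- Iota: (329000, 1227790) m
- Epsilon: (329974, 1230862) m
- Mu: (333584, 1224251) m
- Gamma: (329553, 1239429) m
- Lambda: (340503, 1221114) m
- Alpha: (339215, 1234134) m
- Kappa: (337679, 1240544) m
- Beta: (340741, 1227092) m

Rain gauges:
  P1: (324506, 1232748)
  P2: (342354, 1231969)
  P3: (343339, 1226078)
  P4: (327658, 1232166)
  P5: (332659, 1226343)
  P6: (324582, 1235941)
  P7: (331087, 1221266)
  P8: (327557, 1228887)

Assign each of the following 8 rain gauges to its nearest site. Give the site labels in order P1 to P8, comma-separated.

P1 → Epsilon (d²=33456020.00)
P2 → Alpha (d²=14540546.00)
P3 → Beta (d²=7777800.00)
P4 → Epsilon (d²=7064272.00)
P5 → Mu (d²=5232089.00)
P6 → Gamma (d²=36876985.00)
P7 → Mu (d²=15145234.00)
P8 → Iota (d²=3285658.00)

Epsilon, Alpha, Beta, Epsilon, Mu, Gamma, Mu, Iota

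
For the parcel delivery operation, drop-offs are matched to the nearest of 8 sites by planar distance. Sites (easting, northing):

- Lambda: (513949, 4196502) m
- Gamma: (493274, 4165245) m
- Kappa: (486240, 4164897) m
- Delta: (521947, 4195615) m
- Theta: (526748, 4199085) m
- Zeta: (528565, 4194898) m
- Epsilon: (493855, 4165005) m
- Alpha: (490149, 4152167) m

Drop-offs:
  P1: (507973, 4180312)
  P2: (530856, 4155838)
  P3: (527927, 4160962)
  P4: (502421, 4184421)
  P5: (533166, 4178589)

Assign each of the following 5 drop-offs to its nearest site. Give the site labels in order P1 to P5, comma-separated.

Lambda, Epsilon, Zeta, Lambda, Zeta

P1 → Lambda (d²=297828676.00)
P2 → Epsilon (d²=1453107890.00)
P3 → Zeta (d²=1152059140.00)
P4 → Lambda (d²=278845345.00)
P5 → Zeta (d²=287152682.00)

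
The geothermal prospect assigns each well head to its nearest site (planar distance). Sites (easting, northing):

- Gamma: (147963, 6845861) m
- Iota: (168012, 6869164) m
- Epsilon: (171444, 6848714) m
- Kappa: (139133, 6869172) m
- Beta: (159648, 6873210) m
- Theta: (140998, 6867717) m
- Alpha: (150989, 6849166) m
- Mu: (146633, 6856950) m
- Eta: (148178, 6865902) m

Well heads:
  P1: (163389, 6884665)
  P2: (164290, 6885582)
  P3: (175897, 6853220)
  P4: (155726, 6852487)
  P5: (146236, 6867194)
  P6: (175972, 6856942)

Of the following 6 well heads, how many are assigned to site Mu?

P1 → Beta
P2 → Beta
P3 → Epsilon
P4 → Alpha
P5 → Eta
P6 → Epsilon
0 of the 6 go to Mu.

0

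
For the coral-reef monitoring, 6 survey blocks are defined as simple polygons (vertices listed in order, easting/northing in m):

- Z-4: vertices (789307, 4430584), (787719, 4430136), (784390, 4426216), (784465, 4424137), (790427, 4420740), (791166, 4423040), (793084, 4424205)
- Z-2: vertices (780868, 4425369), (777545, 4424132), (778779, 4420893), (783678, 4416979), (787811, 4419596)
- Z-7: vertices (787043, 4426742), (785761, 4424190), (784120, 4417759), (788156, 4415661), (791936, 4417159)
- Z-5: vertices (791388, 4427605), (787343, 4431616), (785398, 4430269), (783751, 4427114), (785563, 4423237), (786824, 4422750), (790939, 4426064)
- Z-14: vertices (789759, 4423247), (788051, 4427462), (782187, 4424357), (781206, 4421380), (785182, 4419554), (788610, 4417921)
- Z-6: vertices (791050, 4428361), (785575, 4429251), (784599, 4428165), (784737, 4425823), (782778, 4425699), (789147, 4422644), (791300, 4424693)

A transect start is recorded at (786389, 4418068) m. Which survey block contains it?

Cast a ray rightward from (786389, 4418068). For each polygon, the edges (by vertex number in listed order) whose endpoints lie on opposite sides of northing = 4418068, where each meets that height, and whether that is right or left of the point:
Z-4: no edge straddles that height → 0 crossings.
Z-2: 3–4 at easting≈782314.9 (left), 4–5 at easting≈785397.8 (left) → 0 crossings.
Z-7: 2–3 at easting≈784198.8 (left), 5–1 at easting≈791471.9 (right) → 1 crossing.
Z-5: no edge straddles that height → 0 crossings.
Z-14: 5–6 at easting≈788301.4 (right), 6–1 at easting≈788641.7 (right) → 2 crossings.
Z-6: no edge straddles that height → 0 crossings.
Only Z-7 has an odd count, so the point is inside Z-7.

Z-7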